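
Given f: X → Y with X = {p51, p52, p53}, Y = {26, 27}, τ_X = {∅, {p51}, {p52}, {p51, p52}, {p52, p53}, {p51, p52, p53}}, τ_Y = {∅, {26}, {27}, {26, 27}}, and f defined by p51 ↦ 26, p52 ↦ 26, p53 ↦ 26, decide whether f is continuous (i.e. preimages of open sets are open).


f IS continuous.

Compute f^{-1}(U) for each U ∈ τ_Y:
  U = ∅: f^{-1}(U) = ∅ ∈ τ_X ✓.
  U = {26}: f^{-1}(U) = {p51, p52, p53} ∈ τ_X ✓.
  U = {27}: f^{-1}(U) = ∅ ∈ τ_X ✓.
  U = {26, 27}: f^{-1}(U) = {p51, p52, p53} ∈ τ_X ✓.
Every preimage lies in τ_X, so f IS continuous.


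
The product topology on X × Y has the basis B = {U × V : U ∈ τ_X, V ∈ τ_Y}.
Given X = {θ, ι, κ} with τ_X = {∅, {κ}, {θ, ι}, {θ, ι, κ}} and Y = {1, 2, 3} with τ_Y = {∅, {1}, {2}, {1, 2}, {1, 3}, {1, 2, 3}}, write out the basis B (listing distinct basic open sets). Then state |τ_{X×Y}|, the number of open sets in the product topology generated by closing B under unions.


Basis B = {∅ × ∅, {κ} × {1}, {κ} × {2}, {θ, ι} × {1}, {θ, ι} × {2}, {κ} × {1, 2}, {κ} × {1, 3}, {θ, ι, κ} × {1}, {θ, ι, κ} × {2}, {κ} × {1, 2, 3}, {θ, ι} × {1, 2}, {θ, ι} × {1, 3}, {θ, ι} × {1, 2, 3}, {θ, ι, κ} × {1, 2}, {θ, ι, κ} × {1, 3}, {θ, ι, κ} × {1, 2, 3}}; |τ_{X×Y}| = 36.

Enumerate products U × V with U ∈ τ_X, V ∈ τ_Y (deduplicated):
  ∅ × ∅ = {} (∅)
  {κ} × {1} = {(κ,1)}
  {κ} × {2} = {(κ,2)}
  {θ, ι} × {1} = {(θ,1), (ι,1)}
  {θ, ι} × {2} = {(θ,2), (ι,2)}
  {κ} × {1, 2} = {(κ,1), (κ,2)}
  {κ} × {1, 3} = {(κ,1), (κ,3)}
  {θ, ι, κ} × {1} = {(θ,1), (ι,1), (κ,1)}
  {θ, ι, κ} × {2} = {(θ,2), (ι,2), (κ,2)}
  {κ} × {1, 2, 3} = {(κ,1), (κ,2), (κ,3)}
  {θ, ι} × {1, 2} = {(θ,1), (θ,2), (ι,1), (ι,2)}
  {θ, ι} × {1, 3} = {(θ,1), (θ,3), (ι,1), (ι,3)}
  {θ, ι} × {1, 2, 3} = {(θ,1), (θ,2), (θ,3), (ι,1), (ι,2), (ι,3)}
  {θ, ι, κ} × {1, 2} = {(θ,1), (θ,2), (ι,1), (ι,2), (κ,1), (κ,2)}
  {θ, ι, κ} × {1, 3} = {(θ,1), (θ,3), (ι,1), (ι,3), (κ,1), (κ,3)}
  {θ, ι, κ} × {1, 2, 3} = {(θ,1), (θ,2), (θ,3), (ι,1), (ι,2), (ι,3), (κ,1), (κ,2), (κ,3)}
These 16 distinct sets form the basis B.
Close under arbitrary unions to get τ_{X×Y}; counting gives |τ_{X×Y}| = 36.


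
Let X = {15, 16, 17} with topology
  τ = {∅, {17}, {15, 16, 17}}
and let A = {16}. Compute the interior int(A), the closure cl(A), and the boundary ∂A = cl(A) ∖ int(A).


int(A) = ∅, cl(A) = {15, 16}, ∂A = {15, 16}.

Closed sets in (X, τ) are complements of opens:
  closed(X, τ) = {∅, {15, 16}, {15, 16, 17}}.
int(A) = ⋃ {U ∈ τ : U ⊆ A}. Opens contained in A: ∅.
Taking the union of these: int(A) = ∅.
cl(A) = ⋂ {C closed : A ⊆ C}. Closed sets containing A: {15, 16}, {15, 16, 17}.
Intersecting these: cl(A) = {15, 16}.
∂A = cl(A) ∖ int(A) = {15, 16} ∖ ∅ = {15, 16}.


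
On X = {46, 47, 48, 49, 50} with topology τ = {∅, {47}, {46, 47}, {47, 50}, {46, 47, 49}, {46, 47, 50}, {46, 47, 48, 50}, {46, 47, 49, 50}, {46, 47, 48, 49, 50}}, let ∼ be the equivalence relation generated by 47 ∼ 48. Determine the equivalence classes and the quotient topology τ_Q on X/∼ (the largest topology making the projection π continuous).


X/∼ = {[46], [47=48], [49], [50]}; |τ_Q| = 3.

Equivalence classes: [46], [47=48], [49], [50].
Quotient map π: X → X/∼ sends 46 ↦ [46], 47 ↦ [47=48], 48 ↦ [47=48], 49 ↦ [49], 50 ↦ [50].
For each subset V ⊆ X/∼, compute π^{-1}(V) ⊆ X and check whether π^{-1}(V) ∈ τ. V is open in τ_Q iff π^{-1}(V) ∈ τ.
  V = {}: π^{-1}(V) = ∅ ∈ τ ✓.
  V = {[46]}: π^{-1}(V) = {46} ∉ τ ✗.
  V = {[47=48]}: π^{-1}(V) = {47, 48} ∉ τ ✗.
  V = {[46], [47=48]}: π^{-1}(V) = {46, 47, 48} ∉ τ ✗.
  V = {[49]}: π^{-1}(V) = {49} ∉ τ ✗.
  V = {[46], [49]}: π^{-1}(V) = {46, 49} ∉ τ ✗.
  V = {[47=48], [49]}: π^{-1}(V) = {47, 48, 49} ∉ τ ✗.
  V = {[46], [47=48], [49]}: π^{-1}(V) = {46, 47, 48, 49} ∉ τ ✗.
  V = {[50]}: π^{-1}(V) = {50} ∉ τ ✗.
  V = {[46], [50]}: π^{-1}(V) = {46, 50} ∉ τ ✗.
  V = {[47=48], [50]}: π^{-1}(V) = {47, 48, 50} ∉ τ ✗.
  V = {[46], [47=48], [50]}: π^{-1}(V) = {46, 47, 48, 50} ∈ τ ✓.
  V = {[49], [50]}: π^{-1}(V) = {49, 50} ∉ τ ✗.
  V = {[46], [49], [50]}: π^{-1}(V) = {46, 49, 50} ∉ τ ✗.
  V = {[47=48], [49], [50]}: π^{-1}(V) = {47, 48, 49, 50} ∉ τ ✗.
  V = {[46], [47=48], [49], [50]}: π^{-1}(V) = {46, 47, 48, 49, 50} ∈ τ ✓.
Open sets in the quotient: τ_Q = {{}, {[46], [47=48], [50]}, {[46], [47=48], [49], [50]}} (3 elements).


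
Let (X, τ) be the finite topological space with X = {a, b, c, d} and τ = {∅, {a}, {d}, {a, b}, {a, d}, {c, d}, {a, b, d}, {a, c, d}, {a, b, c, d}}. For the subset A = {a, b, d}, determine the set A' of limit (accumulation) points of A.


A' = {b, c}

For each x ∈ X, list the open sets U ∈ τ with x ∈ U, then check whether U ∩ (A ∖ {x}) ≠ ∅ for every such U.
  x = a: open {a} ∋ x has {a} ∩ (A ∖ {a}) = ∅, so x is NOT a limit point.
  x = b: opens ∋ x are {a, b}, {a, b, d}, {a, b, c, d}; each meets A ∖ {b}, so x IS a limit point.
  x = c: opens ∋ x are {c, d}, {a, c, d}, {a, b, c, d}; each meets A ∖ {c}, so x IS a limit point.
  x = d: open {d} ∋ x has {d} ∩ (A ∖ {d}) = ∅, so x is NOT a limit point.
Collecting: A' = {b, c}.


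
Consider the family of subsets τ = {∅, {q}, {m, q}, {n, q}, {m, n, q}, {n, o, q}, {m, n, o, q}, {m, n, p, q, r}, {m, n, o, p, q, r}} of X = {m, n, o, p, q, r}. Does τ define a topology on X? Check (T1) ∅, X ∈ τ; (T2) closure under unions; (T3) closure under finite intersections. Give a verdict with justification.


τ IS a topology on X.

Axiom (T1): ∅ ∈ τ? Yes; X ∈ τ? Yes.
Axiom (T2/T3): check pairwise unions and intersections of members of τ.
All pairwise intersections and unions checked — each lies in τ. Therefore τ satisfies (T1), (T2), (T3): it IS a topology on X.


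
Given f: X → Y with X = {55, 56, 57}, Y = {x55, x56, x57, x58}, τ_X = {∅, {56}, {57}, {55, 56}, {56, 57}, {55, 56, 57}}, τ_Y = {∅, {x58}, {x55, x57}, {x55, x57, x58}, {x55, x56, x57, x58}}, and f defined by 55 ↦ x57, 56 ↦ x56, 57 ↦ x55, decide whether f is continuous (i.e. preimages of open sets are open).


f is NOT continuous.

Compute f^{-1}(U) for each U ∈ τ_Y:
  U = ∅: f^{-1}(U) = ∅ ∈ τ_X ✓.
  U = {x58}: f^{-1}(U) = ∅ ∈ τ_X ✓.
  U = {x55, x57}: f^{-1}(U) = {55, 57} ∉ τ_X ✗.
  U = {x55, x57, x58}: f^{-1}(U) = {55, 57} ∉ τ_X ✗.
  U = {x55, x56, x57, x58}: f^{-1}(U) = {55, 56, 57} ∈ τ_X ✓.
Found U = {x55, x57} with f^{-1}(U) = {55, 57} not in τ_X. Therefore f is NOT continuous.


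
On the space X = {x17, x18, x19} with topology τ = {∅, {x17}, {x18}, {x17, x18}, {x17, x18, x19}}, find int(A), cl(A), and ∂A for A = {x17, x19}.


int(A) = {x17}, cl(A) = {x17, x19}, ∂A = {x19}.

Closed sets in (X, τ) are complements of opens:
  closed(X, τ) = {∅, {x19}, {x17, x19}, {x18, x19}, {x17, x18, x19}}.
int(A) = ⋃ {U ∈ τ : U ⊆ A}. Opens contained in A: ∅, {x17}.
Taking the union of these: int(A) = {x17}.
cl(A) = ⋂ {C closed : A ⊆ C}. Closed sets containing A: {x17, x19}, {x17, x18, x19}.
Intersecting these: cl(A) = {x17, x19}.
∂A = cl(A) ∖ int(A) = {x17, x19} ∖ {x17} = {x19}.


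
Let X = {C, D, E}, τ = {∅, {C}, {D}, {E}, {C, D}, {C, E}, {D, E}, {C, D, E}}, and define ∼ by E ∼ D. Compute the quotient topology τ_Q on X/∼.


X/∼ = {[C], [D=E]}; |τ_Q| = 4.

Equivalence classes: [C], [D=E].
Quotient map π: X → X/∼ sends C ↦ [C], D ↦ [D=E], E ↦ [D=E].
For each subset V ⊆ X/∼, compute π^{-1}(V) ⊆ X and check whether π^{-1}(V) ∈ τ. V is open in τ_Q iff π^{-1}(V) ∈ τ.
  V = {}: π^{-1}(V) = ∅ ∈ τ ✓.
  V = {[C]}: π^{-1}(V) = {C} ∈ τ ✓.
  V = {[D=E]}: π^{-1}(V) = {D, E} ∈ τ ✓.
  V = {[C], [D=E]}: π^{-1}(V) = {C, D, E} ∈ τ ✓.
Open sets in the quotient: τ_Q = {{}, {[C]}, {[D=E]}, {[C], [D=E]}} (4 elements).


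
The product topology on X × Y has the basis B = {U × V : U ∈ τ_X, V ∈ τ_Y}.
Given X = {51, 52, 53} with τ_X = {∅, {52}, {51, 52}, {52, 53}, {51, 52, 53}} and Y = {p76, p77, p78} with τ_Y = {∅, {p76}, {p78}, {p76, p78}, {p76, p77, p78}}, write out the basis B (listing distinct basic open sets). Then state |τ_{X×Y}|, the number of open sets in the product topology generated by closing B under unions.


Basis B = {∅ × ∅, {52} × {p76}, {52} × {p78}, {51, 52} × {p76}, {51, 52} × {p78}, {52} × {p76, p78}, {52, 53} × {p76}, {52, 53} × {p78}, {51, 52, 53} × {p76}, {51, 52, 53} × {p78}, {52} × {p76, p77, p78}, {51, 52} × {p76, p78}, {52, 53} × {p76, p78}, {51, 52} × {p76, p77, p78}, {51, 52, 53} × {p76, p78}, {52, 53} × {p76, p77, p78}, {51, 52, 53} × {p76, p77, p78}}; |τ_{X×Y}| = 50.

Enumerate products U × V with U ∈ τ_X, V ∈ τ_Y (deduplicated):
  ∅ × ∅ = {} (∅)
  {52} × {p76} = {(52,p76)}
  {52} × {p78} = {(52,p78)}
  {51, 52} × {p76} = {(51,p76), (52,p76)}
  {51, 52} × {p78} = {(51,p78), (52,p78)}
  {52} × {p76, p78} = {(52,p76), (52,p78)}
  {52, 53} × {p76} = {(52,p76), (53,p76)}
  {52, 53} × {p78} = {(52,p78), (53,p78)}
  {51, 52, 53} × {p76} = {(51,p76), (52,p76), (53,p76)}
  {51, 52, 53} × {p78} = {(51,p78), (52,p78), (53,p78)}
  {52} × {p76, p77, p78} = {(52,p76), (52,p77), (52,p78)}
  {51, 52} × {p76, p78} = {(51,p76), (51,p78), (52,p76), (52,p78)}
  {52, 53} × {p76, p78} = {(52,p76), (52,p78), (53,p76), (53,p78)}
  {51, 52} × {p76, p77, p78} = {(51,p76), (51,p77), (51,p78), (52,p76), (52,p77), (52,p78)}
  {51, 52, 53} × {p76, p78} = {(51,p76), (51,p78), (52,p76), (52,p78), (53,p76), (53,p78)}
  {52, 53} × {p76, p77, p78} = {(52,p76), (52,p77), (52,p78), (53,p76), (53,p77), (53,p78)}
  {51, 52, 53} × {p76, p77, p78} = {(51,p76), (51,p77), (51,p78), (52,p76), (52,p77), (52,p78), (53,p76), (53,p77), (53,p78)}
These 17 distinct sets form the basis B.
Close under arbitrary unions to get τ_{X×Y}; counting gives |τ_{X×Y}| = 50.


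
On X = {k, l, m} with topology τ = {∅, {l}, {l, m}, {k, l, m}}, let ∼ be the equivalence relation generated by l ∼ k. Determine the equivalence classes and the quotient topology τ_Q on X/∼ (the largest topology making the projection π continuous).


X/∼ = {[k=l], [m]}; |τ_Q| = 2.

Equivalence classes: [k=l], [m].
Quotient map π: X → X/∼ sends k ↦ [k=l], l ↦ [k=l], m ↦ [m].
For each subset V ⊆ X/∼, compute π^{-1}(V) ⊆ X and check whether π^{-1}(V) ∈ τ. V is open in τ_Q iff π^{-1}(V) ∈ τ.
  V = {}: π^{-1}(V) = ∅ ∈ τ ✓.
  V = {[k=l]}: π^{-1}(V) = {k, l} ∉ τ ✗.
  V = {[m]}: π^{-1}(V) = {m} ∉ τ ✗.
  V = {[k=l], [m]}: π^{-1}(V) = {k, l, m} ∈ τ ✓.
Open sets in the quotient: τ_Q = {{}, {[k=l], [m]}} (2 elements).


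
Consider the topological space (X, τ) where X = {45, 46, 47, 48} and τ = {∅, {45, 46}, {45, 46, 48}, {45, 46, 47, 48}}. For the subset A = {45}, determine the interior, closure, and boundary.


int(A) = ∅, cl(A) = {45, 46, 47, 48}, ∂A = {45, 46, 47, 48}.

Closed sets in (X, τ) are complements of opens:
  closed(X, τ) = {∅, {47}, {47, 48}, {45, 46, 47, 48}}.
int(A) = ⋃ {U ∈ τ : U ⊆ A}. Opens contained in A: ∅.
Taking the union of these: int(A) = ∅.
cl(A) = ⋂ {C closed : A ⊆ C}. Closed sets containing A: {45, 46, 47, 48}.
Intersecting these: cl(A) = {45, 46, 47, 48}.
∂A = cl(A) ∖ int(A) = {45, 46, 47, 48} ∖ ∅ = {45, 46, 47, 48}.


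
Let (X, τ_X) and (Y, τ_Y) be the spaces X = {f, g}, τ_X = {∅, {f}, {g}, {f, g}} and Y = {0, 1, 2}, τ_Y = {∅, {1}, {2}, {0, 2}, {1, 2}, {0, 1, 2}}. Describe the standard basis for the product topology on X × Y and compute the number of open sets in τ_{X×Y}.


Basis B = {∅ × ∅, {f} × {1}, {f} × {2}, {g} × {1}, {g} × {2}, {f} × {0, 2}, {f} × {1, 2}, {f, g} × {1}, {f, g} × {2}, {g} × {0, 2}, {g} × {1, 2}, {f} × {0, 1, 2}, {g} × {0, 1, 2}, {f, g} × {0, 2}, {f, g} × {1, 2}, {f, g} × {0, 1, 2}}; |τ_{X×Y}| = 36.

Enumerate products U × V with U ∈ τ_X, V ∈ τ_Y (deduplicated):
  ∅ × ∅ = {} (∅)
  {f} × {1} = {(f,1)}
  {f} × {2} = {(f,2)}
  {g} × {1} = {(g,1)}
  {g} × {2} = {(g,2)}
  {f} × {0, 2} = {(f,0), (f,2)}
  {f} × {1, 2} = {(f,1), (f,2)}
  {f, g} × {1} = {(f,1), (g,1)}
  {f, g} × {2} = {(f,2), (g,2)}
  {g} × {0, 2} = {(g,0), (g,2)}
  {g} × {1, 2} = {(g,1), (g,2)}
  {f} × {0, 1, 2} = {(f,0), (f,1), (f,2)}
  {g} × {0, 1, 2} = {(g,0), (g,1), (g,2)}
  {f, g} × {0, 2} = {(f,0), (f,2), (g,0), (g,2)}
  {f, g} × {1, 2} = {(f,1), (f,2), (g,1), (g,2)}
  {f, g} × {0, 1, 2} = {(f,0), (f,1), (f,2), (g,0), (g,1), (g,2)}
These 16 distinct sets form the basis B.
Close under arbitrary unions to get τ_{X×Y}; counting gives |τ_{X×Y}| = 36.


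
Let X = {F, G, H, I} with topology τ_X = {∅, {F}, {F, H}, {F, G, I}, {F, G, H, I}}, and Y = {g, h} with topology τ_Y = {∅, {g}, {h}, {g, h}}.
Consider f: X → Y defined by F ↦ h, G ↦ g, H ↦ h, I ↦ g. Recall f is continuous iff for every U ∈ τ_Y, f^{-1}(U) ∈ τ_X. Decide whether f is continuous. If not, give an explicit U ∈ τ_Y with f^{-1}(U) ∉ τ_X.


f is NOT continuous.

Compute f^{-1}(U) for each U ∈ τ_Y:
  U = ∅: f^{-1}(U) = ∅ ∈ τ_X ✓.
  U = {g}: f^{-1}(U) = {G, I} ∉ τ_X ✗.
  U = {h}: f^{-1}(U) = {F, H} ∈ τ_X ✓.
  U = {g, h}: f^{-1}(U) = {F, G, H, I} ∈ τ_X ✓.
Found U = {g} with f^{-1}(U) = {G, I} not in τ_X. Therefore f is NOT continuous.


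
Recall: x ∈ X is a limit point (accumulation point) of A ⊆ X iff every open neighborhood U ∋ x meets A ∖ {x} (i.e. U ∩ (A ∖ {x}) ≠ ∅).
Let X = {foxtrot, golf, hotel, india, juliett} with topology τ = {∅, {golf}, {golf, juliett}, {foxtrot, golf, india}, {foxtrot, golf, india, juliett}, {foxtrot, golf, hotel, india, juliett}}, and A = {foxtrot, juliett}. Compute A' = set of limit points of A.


A' = {hotel, india}

For each x ∈ X, list the open sets U ∈ τ with x ∈ U, then check whether U ∩ (A ∖ {x}) ≠ ∅ for every such U.
  x = foxtrot: open {foxtrot, golf, india} ∋ x has {foxtrot, golf, india} ∩ (A ∖ {foxtrot}) = ∅, so x is NOT a limit point.
  x = golf: open {golf} ∋ x has {golf} ∩ (A ∖ {golf}) = ∅, so x is NOT a limit point.
  x = hotel: opens ∋ x are {foxtrot, golf, hotel, india, juliett}; each meets A ∖ {hotel}, so x IS a limit point.
  x = india: opens ∋ x are {foxtrot, golf, india}, {foxtrot, golf, india, juliett}, {foxtrot, golf, hotel, india, juliett}; each meets A ∖ {india}, so x IS a limit point.
  x = juliett: open {golf, juliett} ∋ x has {golf, juliett} ∩ (A ∖ {juliett}) = ∅, so x is NOT a limit point.
Collecting: A' = {hotel, india}.


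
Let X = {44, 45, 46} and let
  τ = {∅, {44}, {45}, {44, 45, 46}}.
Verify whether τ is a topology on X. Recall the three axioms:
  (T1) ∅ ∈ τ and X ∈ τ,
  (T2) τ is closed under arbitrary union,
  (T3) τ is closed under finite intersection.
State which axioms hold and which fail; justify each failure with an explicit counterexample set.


τ is NOT a topology on X.

Axiom (T1): ∅ ∈ τ? Yes; X ∈ τ? Yes.
Axiom (T2/T3): check pairwise unions and intersections of members of τ.
Counterexample for (T2): {44} ∪ {45} = {44, 45} ∉ τ. Therefore τ is NOT a topology.


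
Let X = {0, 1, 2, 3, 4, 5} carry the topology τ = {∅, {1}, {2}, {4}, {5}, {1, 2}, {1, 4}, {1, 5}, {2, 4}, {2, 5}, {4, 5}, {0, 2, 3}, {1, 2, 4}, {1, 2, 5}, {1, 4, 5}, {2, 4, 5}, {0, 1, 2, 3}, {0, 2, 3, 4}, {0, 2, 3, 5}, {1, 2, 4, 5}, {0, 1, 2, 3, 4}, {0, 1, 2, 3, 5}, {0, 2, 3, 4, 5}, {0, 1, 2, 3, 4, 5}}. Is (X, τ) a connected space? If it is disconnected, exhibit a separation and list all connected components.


(X, τ) is disconnected; components = [{1}, {4}, {5}, {0, 2, 3}].

Find clopen sets (U ∈ τ with X ∖ U ∈ τ):
  U = ∅, X ∖ U = {0, 1, 2, 3, 4, 5} — both open, so U is clopen.
  U = {1}, X ∖ U = {0, 2, 3, 4, 5} — both open, so U is clopen.
  U = {4}, X ∖ U = {0, 1, 2, 3, 5} — both open, so U is clopen.
  U = {5}, X ∖ U = {0, 1, 2, 3, 4} — both open, so U is clopen.
  U = {1, 4}, X ∖ U = {0, 2, 3, 5} — both open, so U is clopen.
  U = {1, 5}, X ∖ U = {0, 2, 3, 4} — both open, so U is clopen.
  U = {4, 5}, X ∖ U = {0, 1, 2, 3} — both open, so U is clopen.
  U = {0, 2, 3}, X ∖ U = {1, 4, 5} — both open, so U is clopen.
  U = {1, 4, 5}, X ∖ U = {0, 2, 3} — both open, so U is clopen.
  U = {0, 1, 2, 3}, X ∖ U = {4, 5} — both open, so U is clopen.
  U = {0, 2, 3, 4}, X ∖ U = {1, 5} — both open, so U is clopen.
  U = {0, 2, 3, 5}, X ∖ U = {1, 4} — both open, so U is clopen.
  U = {0, 1, 2, 3, 4}, X ∖ U = {5} — both open, so U is clopen.
  U = {0, 1, 2, 3, 5}, X ∖ U = {4} — both open, so U is clopen.
  U = {0, 2, 3, 4, 5}, X ∖ U = {1} — both open, so U is clopen.
  U = {0, 1, 2, 3, 4, 5}, X ∖ U = ∅ — both open, so U is clopen.
Nontrivial clopen(s) exist: e.g. {1, 4}. So (X, τ) is disconnected.
Compute connected components by grouping points that agree on all clopens:
  component: {1}
  component: {4}
  component: {5}
  component: {0, 2, 3}


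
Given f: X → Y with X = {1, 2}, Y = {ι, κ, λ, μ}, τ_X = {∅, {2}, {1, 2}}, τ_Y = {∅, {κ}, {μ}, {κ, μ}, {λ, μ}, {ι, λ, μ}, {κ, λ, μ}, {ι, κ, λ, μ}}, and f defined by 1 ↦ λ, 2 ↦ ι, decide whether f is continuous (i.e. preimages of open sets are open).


f is NOT continuous.

Compute f^{-1}(U) for each U ∈ τ_Y:
  U = ∅: f^{-1}(U) = ∅ ∈ τ_X ✓.
  U = {κ}: f^{-1}(U) = ∅ ∈ τ_X ✓.
  U = {μ}: f^{-1}(U) = ∅ ∈ τ_X ✓.
  U = {κ, μ}: f^{-1}(U) = ∅ ∈ τ_X ✓.
  U = {λ, μ}: f^{-1}(U) = {1} ∉ τ_X ✗.
  U = {ι, λ, μ}: f^{-1}(U) = {1, 2} ∈ τ_X ✓.
  U = {κ, λ, μ}: f^{-1}(U) = {1} ∉ τ_X ✗.
  U = {ι, κ, λ, μ}: f^{-1}(U) = {1, 2} ∈ τ_X ✓.
Found U = {λ, μ} with f^{-1}(U) = {1} not in τ_X. Therefore f is NOT continuous.


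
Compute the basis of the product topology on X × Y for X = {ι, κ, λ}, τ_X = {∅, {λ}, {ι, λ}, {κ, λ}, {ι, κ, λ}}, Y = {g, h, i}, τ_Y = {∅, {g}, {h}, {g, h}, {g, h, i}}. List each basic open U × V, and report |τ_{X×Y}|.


Basis B = {∅ × ∅, {λ} × {g}, {λ} × {h}, {ι, λ} × {g}, {ι, λ} × {h}, {κ, λ} × {g}, {κ, λ} × {h}, {λ} × {g, h}, {ι, κ, λ} × {g}, {ι, κ, λ} × {h}, {λ} × {g, h, i}, {ι, λ} × {g, h}, {κ, λ} × {g, h}, {ι, λ} × {g, h, i}, {ι, κ, λ} × {g, h}, {κ, λ} × {g, h, i}, {ι, κ, λ} × {g, h, i}}; |τ_{X×Y}| = 50.

Enumerate products U × V with U ∈ τ_X, V ∈ τ_Y (deduplicated):
  ∅ × ∅ = {} (∅)
  {λ} × {g} = {(λ,g)}
  {λ} × {h} = {(λ,h)}
  {ι, λ} × {g} = {(ι,g), (λ,g)}
  {ι, λ} × {h} = {(ι,h), (λ,h)}
  {κ, λ} × {g} = {(κ,g), (λ,g)}
  {κ, λ} × {h} = {(κ,h), (λ,h)}
  {λ} × {g, h} = {(λ,g), (λ,h)}
  {ι, κ, λ} × {g} = {(ι,g), (κ,g), (λ,g)}
  {ι, κ, λ} × {h} = {(ι,h), (κ,h), (λ,h)}
  {λ} × {g, h, i} = {(λ,g), (λ,h), (λ,i)}
  {ι, λ} × {g, h} = {(ι,g), (ι,h), (λ,g), (λ,h)}
  {κ, λ} × {g, h} = {(κ,g), (κ,h), (λ,g), (λ,h)}
  {ι, λ} × {g, h, i} = {(ι,g), (ι,h), (ι,i), (λ,g), (λ,h), (λ,i)}
  {ι, κ, λ} × {g, h} = {(ι,g), (ι,h), (κ,g), (κ,h), (λ,g), (λ,h)}
  {κ, λ} × {g, h, i} = {(κ,g), (κ,h), (κ,i), (λ,g), (λ,h), (λ,i)}
  {ι, κ, λ} × {g, h, i} = {(ι,g), (ι,h), (ι,i), (κ,g), (κ,h), (κ,i), (λ,g), (λ,h), (λ,i)}
These 17 distinct sets form the basis B.
Close under arbitrary unions to get τ_{X×Y}; counting gives |τ_{X×Y}| = 50.


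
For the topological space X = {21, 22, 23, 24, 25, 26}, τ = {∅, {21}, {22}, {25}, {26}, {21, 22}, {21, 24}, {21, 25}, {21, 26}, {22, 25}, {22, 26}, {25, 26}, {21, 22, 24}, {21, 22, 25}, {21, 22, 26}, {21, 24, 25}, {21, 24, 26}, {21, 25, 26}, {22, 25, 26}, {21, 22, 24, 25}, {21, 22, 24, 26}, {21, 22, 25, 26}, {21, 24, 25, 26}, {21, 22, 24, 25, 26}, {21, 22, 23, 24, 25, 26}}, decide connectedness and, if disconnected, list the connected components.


(X, τ) is connected.

Find clopen sets (U ∈ τ with X ∖ U ∈ τ):
  U = ∅, X ∖ U = {21, 22, 23, 24, 25, 26} — both open, so U is clopen.
  U = {21, 22, 23, 24, 25, 26}, X ∖ U = ∅ — both open, so U is clopen.
Only trivial clopens (∅ and X) exist, so (X, τ) is connected.
Compute connected components by grouping points that agree on all clopens:
  component: {21, 22, 23, 24, 25, 26}


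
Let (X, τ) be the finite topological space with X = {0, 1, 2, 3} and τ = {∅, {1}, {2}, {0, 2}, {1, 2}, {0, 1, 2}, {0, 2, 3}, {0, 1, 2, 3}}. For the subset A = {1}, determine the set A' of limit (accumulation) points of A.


A' = ∅

For each x ∈ X, list the open sets U ∈ τ with x ∈ U, then check whether U ∩ (A ∖ {x}) ≠ ∅ for every such U.
  x = 0: open {0, 2} ∋ x has {0, 2} ∩ (A ∖ {0}) = ∅, so x is NOT a limit point.
  x = 1: open {1} ∋ x has {1} ∩ (A ∖ {1}) = ∅, so x is NOT a limit point.
  x = 2: open {2} ∋ x has {2} ∩ (A ∖ {2}) = ∅, so x is NOT a limit point.
  x = 3: open {0, 2, 3} ∋ x has {0, 2, 3} ∩ (A ∖ {3}) = ∅, so x is NOT a limit point.
Collecting: A' = ∅.


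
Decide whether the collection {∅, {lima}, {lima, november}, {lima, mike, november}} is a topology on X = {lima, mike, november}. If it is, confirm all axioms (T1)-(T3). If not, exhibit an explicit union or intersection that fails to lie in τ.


τ IS a topology on X.

Axiom (T1): ∅ ∈ τ? Yes; X ∈ τ? Yes.
Axiom (T2/T3): check pairwise unions and intersections of members of τ.
All pairwise intersections and unions checked — each lies in τ. Therefore τ satisfies (T1), (T2), (T3): it IS a topology on X.


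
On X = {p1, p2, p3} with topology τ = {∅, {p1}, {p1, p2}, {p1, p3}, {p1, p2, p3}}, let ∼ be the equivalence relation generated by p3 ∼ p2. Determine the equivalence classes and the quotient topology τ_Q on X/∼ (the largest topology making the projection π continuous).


X/∼ = {[p1], [p2=p3]}; |τ_Q| = 3.

Equivalence classes: [p1], [p2=p3].
Quotient map π: X → X/∼ sends p1 ↦ [p1], p2 ↦ [p2=p3], p3 ↦ [p2=p3].
For each subset V ⊆ X/∼, compute π^{-1}(V) ⊆ X and check whether π^{-1}(V) ∈ τ. V is open in τ_Q iff π^{-1}(V) ∈ τ.
  V = {}: π^{-1}(V) = ∅ ∈ τ ✓.
  V = {[p1]}: π^{-1}(V) = {p1} ∈ τ ✓.
  V = {[p2=p3]}: π^{-1}(V) = {p2, p3} ∉ τ ✗.
  V = {[p1], [p2=p3]}: π^{-1}(V) = {p1, p2, p3} ∈ τ ✓.
Open sets in the quotient: τ_Q = {{}, {[p1]}, {[p1], [p2=p3]}} (3 elements).


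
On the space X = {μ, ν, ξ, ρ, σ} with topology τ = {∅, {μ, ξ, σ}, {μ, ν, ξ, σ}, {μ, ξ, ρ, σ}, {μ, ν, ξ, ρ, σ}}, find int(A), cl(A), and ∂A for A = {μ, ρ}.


int(A) = ∅, cl(A) = {μ, ν, ξ, ρ, σ}, ∂A = {μ, ν, ξ, ρ, σ}.

Closed sets in (X, τ) are complements of opens:
  closed(X, τ) = {∅, {ν}, {ρ}, {ν, ρ}, {μ, ν, ξ, ρ, σ}}.
int(A) = ⋃ {U ∈ τ : U ⊆ A}. Opens contained in A: ∅.
Taking the union of these: int(A) = ∅.
cl(A) = ⋂ {C closed : A ⊆ C}. Closed sets containing A: {μ, ν, ξ, ρ, σ}.
Intersecting these: cl(A) = {μ, ν, ξ, ρ, σ}.
∂A = cl(A) ∖ int(A) = {μ, ν, ξ, ρ, σ} ∖ ∅ = {μ, ν, ξ, ρ, σ}.


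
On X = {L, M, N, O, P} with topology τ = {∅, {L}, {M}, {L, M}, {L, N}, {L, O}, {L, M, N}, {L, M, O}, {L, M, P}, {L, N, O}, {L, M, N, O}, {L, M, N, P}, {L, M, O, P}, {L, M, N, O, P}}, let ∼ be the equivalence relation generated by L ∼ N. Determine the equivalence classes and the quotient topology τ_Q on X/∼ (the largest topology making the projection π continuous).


X/∼ = {[L=N], [M], [O], [P]}; |τ_Q| = 8.

Equivalence classes: [L=N], [M], [O], [P].
Quotient map π: X → X/∼ sends L ↦ [L=N], M ↦ [M], N ↦ [L=N], O ↦ [O], P ↦ [P].
For each subset V ⊆ X/∼, compute π^{-1}(V) ⊆ X and check whether π^{-1}(V) ∈ τ. V is open in τ_Q iff π^{-1}(V) ∈ τ.
  V = {}: π^{-1}(V) = ∅ ∈ τ ✓.
  V = {[L=N]}: π^{-1}(V) = {L, N} ∈ τ ✓.
  V = {[M]}: π^{-1}(V) = {M} ∈ τ ✓.
  V = {[L=N], [M]}: π^{-1}(V) = {L, M, N} ∈ τ ✓.
  V = {[O]}: π^{-1}(V) = {O} ∉ τ ✗.
  V = {[L=N], [O]}: π^{-1}(V) = {L, N, O} ∈ τ ✓.
  V = {[M], [O]}: π^{-1}(V) = {M, O} ∉ τ ✗.
  V = {[L=N], [M], [O]}: π^{-1}(V) = {L, M, N, O} ∈ τ ✓.
  V = {[P]}: π^{-1}(V) = {P} ∉ τ ✗.
  V = {[L=N], [P]}: π^{-1}(V) = {L, N, P} ∉ τ ✗.
  V = {[M], [P]}: π^{-1}(V) = {M, P} ∉ τ ✗.
  V = {[L=N], [M], [P]}: π^{-1}(V) = {L, M, N, P} ∈ τ ✓.
  V = {[O], [P]}: π^{-1}(V) = {O, P} ∉ τ ✗.
  V = {[L=N], [O], [P]}: π^{-1}(V) = {L, N, O, P} ∉ τ ✗.
  V = {[M], [O], [P]}: π^{-1}(V) = {M, O, P} ∉ τ ✗.
  V = {[L=N], [M], [O], [P]}: π^{-1}(V) = {L, M, N, O, P} ∈ τ ✓.
Open sets in the quotient: τ_Q = {{}, {[L=N]}, {[M]}, {[L=N], [M]}, {[L=N], [O]}, {[L=N], [M], [O]}, {[L=N], [M], [P]}, {[L=N], [M], [O], [P]}} (8 elements).


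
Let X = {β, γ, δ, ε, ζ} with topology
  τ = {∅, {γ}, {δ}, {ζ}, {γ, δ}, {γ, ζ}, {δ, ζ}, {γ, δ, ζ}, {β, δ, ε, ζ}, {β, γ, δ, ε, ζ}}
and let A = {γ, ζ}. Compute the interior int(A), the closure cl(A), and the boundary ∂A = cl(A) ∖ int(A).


int(A) = {γ, ζ}, cl(A) = {β, γ, ε, ζ}, ∂A = {β, ε}.

Closed sets in (X, τ) are complements of opens:
  closed(X, τ) = {∅, {γ}, {β, ε}, {β, γ, ε}, {β, δ, ε}, {β, ε, ζ}, {β, γ, δ, ε}, {β, γ, ε, ζ}, {β, δ, ε, ζ}, {β, γ, δ, ε, ζ}}.
int(A) = ⋃ {U ∈ τ : U ⊆ A}. Opens contained in A: ∅, {γ}, {ζ}, {γ, ζ}.
Taking the union of these: int(A) = {γ, ζ}.
cl(A) = ⋂ {C closed : A ⊆ C}. Closed sets containing A: {β, γ, ε, ζ}, {β, γ, δ, ε, ζ}.
Intersecting these: cl(A) = {β, γ, ε, ζ}.
∂A = cl(A) ∖ int(A) = {β, γ, ε, ζ} ∖ {γ, ζ} = {β, ε}.


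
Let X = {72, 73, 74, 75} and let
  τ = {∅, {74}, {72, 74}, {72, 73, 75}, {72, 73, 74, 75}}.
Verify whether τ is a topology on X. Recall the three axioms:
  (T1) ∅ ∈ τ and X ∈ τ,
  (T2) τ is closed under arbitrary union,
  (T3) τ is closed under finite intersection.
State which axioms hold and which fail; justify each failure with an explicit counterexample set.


τ is NOT a topology on X.

Axiom (T1): ∅ ∈ τ? Yes; X ∈ τ? Yes.
Axiom (T2/T3): check pairwise unions and intersections of members of τ.
Counterexample for (T3): {72, 74} ∩ {72, 73, 75} = {72} ∉ τ. Therefore τ is NOT a topology.


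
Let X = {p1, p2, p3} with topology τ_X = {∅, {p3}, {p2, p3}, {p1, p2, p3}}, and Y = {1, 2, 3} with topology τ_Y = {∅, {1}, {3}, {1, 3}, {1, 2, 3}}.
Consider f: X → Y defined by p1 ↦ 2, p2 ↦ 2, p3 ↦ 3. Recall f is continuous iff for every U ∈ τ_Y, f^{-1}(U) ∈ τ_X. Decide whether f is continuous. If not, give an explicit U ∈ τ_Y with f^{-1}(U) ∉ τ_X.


f IS continuous.

Compute f^{-1}(U) for each U ∈ τ_Y:
  U = ∅: f^{-1}(U) = ∅ ∈ τ_X ✓.
  U = {1}: f^{-1}(U) = ∅ ∈ τ_X ✓.
  U = {3}: f^{-1}(U) = {p3} ∈ τ_X ✓.
  U = {1, 3}: f^{-1}(U) = {p3} ∈ τ_X ✓.
  U = {1, 2, 3}: f^{-1}(U) = {p1, p2, p3} ∈ τ_X ✓.
Every preimage lies in τ_X, so f IS continuous.


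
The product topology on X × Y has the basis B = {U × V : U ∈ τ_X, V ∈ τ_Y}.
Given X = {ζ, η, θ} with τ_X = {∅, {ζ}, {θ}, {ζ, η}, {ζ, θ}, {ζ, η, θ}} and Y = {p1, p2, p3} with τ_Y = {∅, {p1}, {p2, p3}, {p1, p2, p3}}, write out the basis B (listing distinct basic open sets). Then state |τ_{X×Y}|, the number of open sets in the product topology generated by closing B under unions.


Basis B = {∅ × ∅, {ζ} × {p1}, {θ} × {p1}, {ζ, η} × {p1}, {ζ, θ} × {p1}, {ζ} × {p2, p3}, {θ} × {p2, p3}, {ζ} × {p1, p2, p3}, {ζ, η, θ} × {p1}, {θ} × {p1, p2, p3}, {ζ, η} × {p2, p3}, {ζ, θ} × {p2, p3}, {ζ, η} × {p1, p2, p3}, {ζ, θ} × {p1, p2, p3}, {ζ, η, θ} × {p2, p3}, {ζ, η, θ} × {p1, p2, p3}}; |τ_{X×Y}| = 36.

Enumerate products U × V with U ∈ τ_X, V ∈ τ_Y (deduplicated):
  ∅ × ∅ = {} (∅)
  {ζ} × {p1} = {(ζ,p1)}
  {θ} × {p1} = {(θ,p1)}
  {ζ, η} × {p1} = {(ζ,p1), (η,p1)}
  {ζ, θ} × {p1} = {(ζ,p1), (θ,p1)}
  {ζ} × {p2, p3} = {(ζ,p2), (ζ,p3)}
  {θ} × {p2, p3} = {(θ,p2), (θ,p3)}
  {ζ} × {p1, p2, p3} = {(ζ,p1), (ζ,p2), (ζ,p3)}
  {ζ, η, θ} × {p1} = {(ζ,p1), (η,p1), (θ,p1)}
  {θ} × {p1, p2, p3} = {(θ,p1), (θ,p2), (θ,p3)}
  {ζ, η} × {p2, p3} = {(ζ,p2), (ζ,p3), (η,p2), (η,p3)}
  {ζ, θ} × {p2, p3} = {(ζ,p2), (ζ,p3), (θ,p2), (θ,p3)}
  {ζ, η} × {p1, p2, p3} = {(ζ,p1), (ζ,p2), (ζ,p3), (η,p1), (η,p2), (η,p3)}
  {ζ, θ} × {p1, p2, p3} = {(ζ,p1), (ζ,p2), (ζ,p3), (θ,p1), (θ,p2), (θ,p3)}
  {ζ, η, θ} × {p2, p3} = {(ζ,p2), (ζ,p3), (η,p2), (η,p3), (θ,p2), (θ,p3)}
  {ζ, η, θ} × {p1, p2, p3} = {(ζ,p1), (ζ,p2), (ζ,p3), (η,p1), (η,p2), (η,p3), (θ,p1), (θ,p2), (θ,p3)}
These 16 distinct sets form the basis B.
Close under arbitrary unions to get τ_{X×Y}; counting gives |τ_{X×Y}| = 36.


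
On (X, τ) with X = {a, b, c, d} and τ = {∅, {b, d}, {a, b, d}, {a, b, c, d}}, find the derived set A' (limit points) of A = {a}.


A' = {c}

For each x ∈ X, list the open sets U ∈ τ with x ∈ U, then check whether U ∩ (A ∖ {x}) ≠ ∅ for every such U.
  x = a: open {a, b, d} ∋ x has {a, b, d} ∩ (A ∖ {a}) = ∅, so x is NOT a limit point.
  x = b: open {b, d} ∋ x has {b, d} ∩ (A ∖ {b}) = ∅, so x is NOT a limit point.
  x = c: opens ∋ x are {a, b, c, d}; each meets A ∖ {c}, so x IS a limit point.
  x = d: open {b, d} ∋ x has {b, d} ∩ (A ∖ {d}) = ∅, so x is NOT a limit point.
Collecting: A' = {c}.


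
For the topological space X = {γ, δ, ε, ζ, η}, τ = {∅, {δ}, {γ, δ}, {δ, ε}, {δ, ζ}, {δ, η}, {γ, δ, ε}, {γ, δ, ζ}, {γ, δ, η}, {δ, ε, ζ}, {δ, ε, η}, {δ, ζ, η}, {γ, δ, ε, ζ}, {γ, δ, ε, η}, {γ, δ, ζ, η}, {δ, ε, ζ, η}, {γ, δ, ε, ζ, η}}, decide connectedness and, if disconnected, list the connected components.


(X, τ) is connected.

Find clopen sets (U ∈ τ with X ∖ U ∈ τ):
  U = ∅, X ∖ U = {γ, δ, ε, ζ, η} — both open, so U is clopen.
  U = {γ, δ, ε, ζ, η}, X ∖ U = ∅ — both open, so U is clopen.
Only trivial clopens (∅ and X) exist, so (X, τ) is connected.
Compute connected components by grouping points that agree on all clopens:
  component: {γ, δ, ε, ζ, η}


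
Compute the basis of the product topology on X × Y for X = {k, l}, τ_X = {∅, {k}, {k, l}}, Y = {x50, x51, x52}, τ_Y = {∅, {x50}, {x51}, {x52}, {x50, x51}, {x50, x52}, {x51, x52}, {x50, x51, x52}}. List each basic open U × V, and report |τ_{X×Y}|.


Basis B = {∅ × ∅, {k} × {x50}, {k} × {x51}, {k} × {x52}, {k} × {x50, x51}, {k} × {x50, x52}, {k, l} × {x50}, {k} × {x51, x52}, {k, l} × {x51}, {k, l} × {x52}, {k} × {x50, x51, x52}, {k, l} × {x50, x51}, {k, l} × {x50, x52}, {k, l} × {x51, x52}, {k, l} × {x50, x51, x52}}; |τ_{X×Y}| = 27.

Enumerate products U × V with U ∈ τ_X, V ∈ τ_Y (deduplicated):
  ∅ × ∅ = {} (∅)
  {k} × {x50} = {(k,x50)}
  {k} × {x51} = {(k,x51)}
  {k} × {x52} = {(k,x52)}
  {k} × {x50, x51} = {(k,x50), (k,x51)}
  {k} × {x50, x52} = {(k,x50), (k,x52)}
  {k, l} × {x50} = {(k,x50), (l,x50)}
  {k} × {x51, x52} = {(k,x51), (k,x52)}
  {k, l} × {x51} = {(k,x51), (l,x51)}
  {k, l} × {x52} = {(k,x52), (l,x52)}
  {k} × {x50, x51, x52} = {(k,x50), (k,x51), (k,x52)}
  {k, l} × {x50, x51} = {(k,x50), (k,x51), (l,x50), (l,x51)}
  {k, l} × {x50, x52} = {(k,x50), (k,x52), (l,x50), (l,x52)}
  {k, l} × {x51, x52} = {(k,x51), (k,x52), (l,x51), (l,x52)}
  {k, l} × {x50, x51, x52} = {(k,x50), (k,x51), (k,x52), (l,x50), (l,x51), (l,x52)}
These 15 distinct sets form the basis B.
Close under arbitrary unions to get τ_{X×Y}; counting gives |τ_{X×Y}| = 27.


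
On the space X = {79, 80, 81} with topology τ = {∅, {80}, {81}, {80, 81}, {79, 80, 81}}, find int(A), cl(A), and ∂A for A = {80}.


int(A) = {80}, cl(A) = {79, 80}, ∂A = {79}.

Closed sets in (X, τ) are complements of opens:
  closed(X, τ) = {∅, {79}, {79, 80}, {79, 81}, {79, 80, 81}}.
int(A) = ⋃ {U ∈ τ : U ⊆ A}. Opens contained in A: ∅, {80}.
Taking the union of these: int(A) = {80}.
cl(A) = ⋂ {C closed : A ⊆ C}. Closed sets containing A: {79, 80}, {79, 80, 81}.
Intersecting these: cl(A) = {79, 80}.
∂A = cl(A) ∖ int(A) = {79, 80} ∖ {80} = {79}.


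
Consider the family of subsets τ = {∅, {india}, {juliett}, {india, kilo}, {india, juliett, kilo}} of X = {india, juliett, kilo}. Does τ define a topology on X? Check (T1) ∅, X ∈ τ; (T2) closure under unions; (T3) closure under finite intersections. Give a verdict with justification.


τ is NOT a topology on X.

Axiom (T1): ∅ ∈ τ? Yes; X ∈ τ? Yes.
Axiom (T2/T3): check pairwise unions and intersections of members of τ.
Counterexample for (T2): {india} ∪ {juliett} = {india, juliett} ∉ τ. Therefore τ is NOT a topology.


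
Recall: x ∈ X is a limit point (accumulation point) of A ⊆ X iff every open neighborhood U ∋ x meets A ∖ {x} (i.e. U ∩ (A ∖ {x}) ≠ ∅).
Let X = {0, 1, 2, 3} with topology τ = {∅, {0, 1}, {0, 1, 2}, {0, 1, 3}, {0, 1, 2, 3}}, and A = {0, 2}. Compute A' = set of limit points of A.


A' = {1, 2, 3}

For each x ∈ X, list the open sets U ∈ τ with x ∈ U, then check whether U ∩ (A ∖ {x}) ≠ ∅ for every such U.
  x = 0: open {0, 1} ∋ x has {0, 1} ∩ (A ∖ {0}) = ∅, so x is NOT a limit point.
  x = 1: opens ∋ x are {0, 1}, {0, 1, 2}, {0, 1, 3}, {0, 1, 2, 3}; each meets A ∖ {1}, so x IS a limit point.
  x = 2: opens ∋ x are {0, 1, 2}, {0, 1, 2, 3}; each meets A ∖ {2}, so x IS a limit point.
  x = 3: opens ∋ x are {0, 1, 3}, {0, 1, 2, 3}; each meets A ∖ {3}, so x IS a limit point.
Collecting: A' = {1, 2, 3}.


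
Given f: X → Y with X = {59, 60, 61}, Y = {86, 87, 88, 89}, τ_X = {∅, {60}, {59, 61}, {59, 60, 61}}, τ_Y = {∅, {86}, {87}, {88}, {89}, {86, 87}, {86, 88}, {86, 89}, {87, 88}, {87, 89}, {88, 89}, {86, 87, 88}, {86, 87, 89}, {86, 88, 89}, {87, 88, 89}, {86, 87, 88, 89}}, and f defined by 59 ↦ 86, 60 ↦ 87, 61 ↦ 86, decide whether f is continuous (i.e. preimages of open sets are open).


f IS continuous.

Compute f^{-1}(U) for each U ∈ τ_Y:
  U = ∅: f^{-1}(U) = ∅ ∈ τ_X ✓.
  U = {86}: f^{-1}(U) = {59, 61} ∈ τ_X ✓.
  U = {87}: f^{-1}(U) = {60} ∈ τ_X ✓.
  U = {88}: f^{-1}(U) = ∅ ∈ τ_X ✓.
  U = {89}: f^{-1}(U) = ∅ ∈ τ_X ✓.
  U = {86, 87}: f^{-1}(U) = {59, 60, 61} ∈ τ_X ✓.
  U = {86, 88}: f^{-1}(U) = {59, 61} ∈ τ_X ✓.
  U = {86, 89}: f^{-1}(U) = {59, 61} ∈ τ_X ✓.
  U = {87, 88}: f^{-1}(U) = {60} ∈ τ_X ✓.
  U = {87, 89}: f^{-1}(U) = {60} ∈ τ_X ✓.
  U = {88, 89}: f^{-1}(U) = ∅ ∈ τ_X ✓.
  U = {86, 87, 88}: f^{-1}(U) = {59, 60, 61} ∈ τ_X ✓.
  U = {86, 87, 89}: f^{-1}(U) = {59, 60, 61} ∈ τ_X ✓.
  U = {86, 88, 89}: f^{-1}(U) = {59, 61} ∈ τ_X ✓.
  U = {87, 88, 89}: f^{-1}(U) = {60} ∈ τ_X ✓.
  U = {86, 87, 88, 89}: f^{-1}(U) = {59, 60, 61} ∈ τ_X ✓.
Every preimage lies in τ_X, so f IS continuous.


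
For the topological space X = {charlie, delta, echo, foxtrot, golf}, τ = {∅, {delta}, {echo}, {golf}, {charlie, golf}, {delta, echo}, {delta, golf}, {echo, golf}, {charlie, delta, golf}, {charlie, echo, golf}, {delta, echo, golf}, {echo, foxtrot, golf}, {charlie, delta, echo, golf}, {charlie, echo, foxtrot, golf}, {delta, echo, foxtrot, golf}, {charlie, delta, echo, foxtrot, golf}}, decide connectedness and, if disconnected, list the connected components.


(X, τ) is disconnected; components = [{delta}, {charlie, echo, foxtrot, golf}].

Find clopen sets (U ∈ τ with X ∖ U ∈ τ):
  U = ∅, X ∖ U = {charlie, delta, echo, foxtrot, golf} — both open, so U is clopen.
  U = {delta}, X ∖ U = {charlie, echo, foxtrot, golf} — both open, so U is clopen.
  U = {charlie, echo, foxtrot, golf}, X ∖ U = {delta} — both open, so U is clopen.
  U = {charlie, delta, echo, foxtrot, golf}, X ∖ U = ∅ — both open, so U is clopen.
Nontrivial clopen(s) exist: e.g. {charlie, echo, foxtrot, golf}. So (X, τ) is disconnected.
Compute connected components by grouping points that agree on all clopens:
  component: {delta}
  component: {charlie, echo, foxtrot, golf}


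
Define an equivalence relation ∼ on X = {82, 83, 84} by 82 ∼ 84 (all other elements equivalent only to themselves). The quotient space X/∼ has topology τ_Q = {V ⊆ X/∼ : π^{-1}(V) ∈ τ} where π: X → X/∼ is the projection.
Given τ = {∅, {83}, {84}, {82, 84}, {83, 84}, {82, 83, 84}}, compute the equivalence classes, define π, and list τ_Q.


X/∼ = {[82=84], [83]}; |τ_Q| = 4.

Equivalence classes: [82=84], [83].
Quotient map π: X → X/∼ sends 82 ↦ [82=84], 83 ↦ [83], 84 ↦ [82=84].
For each subset V ⊆ X/∼, compute π^{-1}(V) ⊆ X and check whether π^{-1}(V) ∈ τ. V is open in τ_Q iff π^{-1}(V) ∈ τ.
  V = {}: π^{-1}(V) = ∅ ∈ τ ✓.
  V = {[82=84]}: π^{-1}(V) = {82, 84} ∈ τ ✓.
  V = {[83]}: π^{-1}(V) = {83} ∈ τ ✓.
  V = {[82=84], [83]}: π^{-1}(V) = {82, 83, 84} ∈ τ ✓.
Open sets in the quotient: τ_Q = {{}, {[82=84]}, {[83]}, {[82=84], [83]}} (4 elements).


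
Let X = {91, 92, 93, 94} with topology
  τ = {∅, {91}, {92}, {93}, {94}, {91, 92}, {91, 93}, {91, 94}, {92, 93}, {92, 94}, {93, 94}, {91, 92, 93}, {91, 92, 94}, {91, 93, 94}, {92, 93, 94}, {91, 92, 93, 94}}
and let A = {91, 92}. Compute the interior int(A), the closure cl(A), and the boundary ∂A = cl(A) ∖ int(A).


int(A) = {91, 92}, cl(A) = {91, 92}, ∂A = ∅.

Closed sets in (X, τ) are complements of opens:
  closed(X, τ) = {∅, {91}, {92}, {93}, {94}, {91, 92}, {91, 93}, {91, 94}, {92, 93}, {92, 94}, {93, 94}, {91, 92, 93}, {91, 92, 94}, {91, 93, 94}, {92, 93, 94}, {91, 92, 93, 94}}.
int(A) = ⋃ {U ∈ τ : U ⊆ A}. Opens contained in A: ∅, {91}, {92}, {91, 92}.
Taking the union of these: int(A) = {91, 92}.
cl(A) = ⋂ {C closed : A ⊆ C}. Closed sets containing A: {91, 92}, {91, 92, 93}, {91, 92, 94}, {91, 92, 93, 94}.
Intersecting these: cl(A) = {91, 92}.
∂A = cl(A) ∖ int(A) = {91, 92} ∖ {91, 92} = ∅.


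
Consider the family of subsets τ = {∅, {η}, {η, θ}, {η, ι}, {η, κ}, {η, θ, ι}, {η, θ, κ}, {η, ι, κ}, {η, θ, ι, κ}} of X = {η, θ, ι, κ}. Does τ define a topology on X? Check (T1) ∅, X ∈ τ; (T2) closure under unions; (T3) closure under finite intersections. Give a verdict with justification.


τ IS a topology on X.

Axiom (T1): ∅ ∈ τ? Yes; X ∈ τ? Yes.
Axiom (T2/T3): check pairwise unions and intersections of members of τ.
All pairwise intersections and unions checked — each lies in τ. Therefore τ satisfies (T1), (T2), (T3): it IS a topology on X.


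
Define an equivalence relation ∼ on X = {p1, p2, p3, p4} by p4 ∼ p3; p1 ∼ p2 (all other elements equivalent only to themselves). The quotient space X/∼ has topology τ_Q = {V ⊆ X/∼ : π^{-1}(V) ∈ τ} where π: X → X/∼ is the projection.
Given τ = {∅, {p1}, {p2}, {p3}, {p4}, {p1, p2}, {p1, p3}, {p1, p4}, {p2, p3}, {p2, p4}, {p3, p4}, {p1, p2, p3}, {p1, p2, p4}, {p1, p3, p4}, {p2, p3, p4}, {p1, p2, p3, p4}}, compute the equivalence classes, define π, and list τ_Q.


X/∼ = {[p1=p2], [p3=p4]}; |τ_Q| = 4.

Equivalence classes: [p1=p2], [p3=p4].
Quotient map π: X → X/∼ sends p1 ↦ [p1=p2], p2 ↦ [p1=p2], p3 ↦ [p3=p4], p4 ↦ [p3=p4].
For each subset V ⊆ X/∼, compute π^{-1}(V) ⊆ X and check whether π^{-1}(V) ∈ τ. V is open in τ_Q iff π^{-1}(V) ∈ τ.
  V = {}: π^{-1}(V) = ∅ ∈ τ ✓.
  V = {[p1=p2]}: π^{-1}(V) = {p1, p2} ∈ τ ✓.
  V = {[p3=p4]}: π^{-1}(V) = {p3, p4} ∈ τ ✓.
  V = {[p1=p2], [p3=p4]}: π^{-1}(V) = {p1, p2, p3, p4} ∈ τ ✓.
Open sets in the quotient: τ_Q = {{}, {[p1=p2]}, {[p3=p4]}, {[p1=p2], [p3=p4]}} (4 elements).


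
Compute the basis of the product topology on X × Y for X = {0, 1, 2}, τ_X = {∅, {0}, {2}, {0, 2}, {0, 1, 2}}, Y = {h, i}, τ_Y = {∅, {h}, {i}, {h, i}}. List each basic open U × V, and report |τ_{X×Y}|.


Basis B = {∅ × ∅, {0} × {h}, {0} × {i}, {2} × {h}, {2} × {i}, {0} × {h, i}, {0, 2} × {h}, {0, 2} × {i}, {2} × {h, i}, {0, 1, 2} × {h}, {0, 1, 2} × {i}, {0, 2} × {h, i}, {0, 1, 2} × {h, i}}; |τ_{X×Y}| = 25.

Enumerate products U × V with U ∈ τ_X, V ∈ τ_Y (deduplicated):
  ∅ × ∅ = {} (∅)
  {0} × {h} = {(0,h)}
  {0} × {i} = {(0,i)}
  {2} × {h} = {(2,h)}
  {2} × {i} = {(2,i)}
  {0} × {h, i} = {(0,h), (0,i)}
  {0, 2} × {h} = {(0,h), (2,h)}
  {0, 2} × {i} = {(0,i), (2,i)}
  {2} × {h, i} = {(2,h), (2,i)}
  {0, 1, 2} × {h} = {(0,h), (1,h), (2,h)}
  {0, 1, 2} × {i} = {(0,i), (1,i), (2,i)}
  {0, 2} × {h, i} = {(0,h), (0,i), (2,h), (2,i)}
  {0, 1, 2} × {h, i} = {(0,h), (0,i), (1,h), (1,i), (2,h), (2,i)}
These 13 distinct sets form the basis B.
Close under arbitrary unions to get τ_{X×Y}; counting gives |τ_{X×Y}| = 25.
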